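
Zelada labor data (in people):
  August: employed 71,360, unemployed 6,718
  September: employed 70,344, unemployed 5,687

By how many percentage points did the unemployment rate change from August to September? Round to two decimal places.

August: labor force = 71,360 + 6,718 = 78,078; u = 6,718/78,078 = 8.60%.
September: labor force = 70,344 + 5,687 = 76,031; u = 5,687/76,031 = 7.48%.
Change = 7.48% − 8.60% = −1.12 pp.

The unemployment rate changed by −1.12 percentage points.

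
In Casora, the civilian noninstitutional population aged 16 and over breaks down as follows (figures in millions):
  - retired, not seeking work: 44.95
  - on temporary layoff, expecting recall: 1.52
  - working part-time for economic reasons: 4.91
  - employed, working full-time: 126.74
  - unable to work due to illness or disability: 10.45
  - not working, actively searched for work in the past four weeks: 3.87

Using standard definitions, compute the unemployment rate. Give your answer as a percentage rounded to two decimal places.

Employed = 4.91 + 126.74 = 131.65 million (anyone who worked, including part-time for economic reasons, counts as employed).
Unemployed = 1.52 + 3.87 = 5.39 million (jobless and actively searching, or on temporary layoff).
Labor force = 131.65 + 5.39 = 137.04 million.
Unemployment rate = 5.39 / 137.04 = 3.93%.

Unemployment rate ≈ 3.93%.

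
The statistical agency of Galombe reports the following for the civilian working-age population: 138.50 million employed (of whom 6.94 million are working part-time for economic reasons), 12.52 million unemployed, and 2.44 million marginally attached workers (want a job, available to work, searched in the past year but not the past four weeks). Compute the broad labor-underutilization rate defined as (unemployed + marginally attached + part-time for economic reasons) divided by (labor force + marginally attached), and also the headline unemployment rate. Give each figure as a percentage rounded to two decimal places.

Labor force = 138.50 + 12.52 = 151.02 million.
Numerator = 12.52 + 2.44 + 6.94 = 21.90 million.
Denominator = 151.02 + 2.44 = 153.46 million.
Broad rate = 21.90 / 153.46 = 14.27%.
Headline unemployment rate = 12.52 / 151.02 = 8.29%.

Broad underutilization rate ≈ 14.27%; headline unemployment rate ≈ 8.29%.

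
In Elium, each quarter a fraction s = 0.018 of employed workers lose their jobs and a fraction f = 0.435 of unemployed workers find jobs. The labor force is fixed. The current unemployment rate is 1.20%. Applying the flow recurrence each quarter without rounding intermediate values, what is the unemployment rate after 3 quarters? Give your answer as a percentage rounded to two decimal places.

With a fixed labor force, u_{t+1} = u_t + s·(1−u_t) − f·u_t = u_t·(1−s−f) + s.
Here 1−s−f = 0.547 and s = 0.018.
u_1 = 0.012000 × 0.547 + 0.018 = 0.024564.
u_2 = 0.024564 × 0.547 + 0.018 = 0.031437.
u_3 = 0.031437 × 0.547 + 0.018 = 0.035196.

Unemployment rate after three quarters ≈ 3.52%.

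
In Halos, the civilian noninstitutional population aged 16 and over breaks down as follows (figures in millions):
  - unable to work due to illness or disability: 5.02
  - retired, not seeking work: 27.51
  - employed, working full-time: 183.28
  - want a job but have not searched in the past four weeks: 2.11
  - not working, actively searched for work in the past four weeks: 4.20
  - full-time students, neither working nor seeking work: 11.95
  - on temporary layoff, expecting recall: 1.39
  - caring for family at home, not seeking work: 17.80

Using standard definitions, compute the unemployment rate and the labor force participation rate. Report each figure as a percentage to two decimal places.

Unemployment rate ≈ 2.96%; labor force participation rate ≈ 74.58%.

Employed = 183.28 million.
Unemployed = 4.20 + 1.39 = 5.59 million (jobless and actively searching, or on temporary layoff).
Labor force = 183.28 + 5.59 = 188.87 million.
Not in labor force = 5.02 + 27.51 + 2.11 + 11.95 + 17.80 = 64.39 million (those not working and not actively searching are outside the labor force — including those who want a job but have given up searching).
Civilian working-age population = 188.87 + 64.39 = 253.26 million.
Unemployment rate = 5.59 / 188.87 = 2.96%.
Labor force participation rate = 188.87 / 253.26 = 74.58%.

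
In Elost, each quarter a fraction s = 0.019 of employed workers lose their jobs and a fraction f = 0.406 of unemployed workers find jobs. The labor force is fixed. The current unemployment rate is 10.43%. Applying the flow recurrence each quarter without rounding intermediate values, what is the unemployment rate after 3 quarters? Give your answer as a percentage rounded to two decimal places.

With a fixed labor force, u_{t+1} = u_t + s·(1−u_t) − f·u_t = u_t·(1−s−f) + s.
Here 1−s−f = 0.575 and s = 0.019.
u_1 = 0.104300 × 0.575 + 0.019 = 0.078973.
u_2 = 0.078973 × 0.575 + 0.019 = 0.064409.
u_3 = 0.064409 × 0.575 + 0.019 = 0.056035.

Unemployment rate after three quarters ≈ 5.60%.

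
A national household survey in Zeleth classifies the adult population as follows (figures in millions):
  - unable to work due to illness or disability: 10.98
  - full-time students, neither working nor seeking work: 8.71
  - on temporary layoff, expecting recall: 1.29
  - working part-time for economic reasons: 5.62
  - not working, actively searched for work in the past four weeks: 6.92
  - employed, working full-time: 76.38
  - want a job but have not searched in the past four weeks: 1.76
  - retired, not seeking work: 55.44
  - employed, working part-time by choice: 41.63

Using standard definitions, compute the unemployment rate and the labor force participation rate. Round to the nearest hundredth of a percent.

Employed = 5.62 + 76.38 + 41.63 = 123.63 million (anyone who worked, including part-time for economic reasons, counts as employed).
Unemployed = 1.29 + 6.92 = 8.21 million (jobless and actively searching, or on temporary layoff).
Labor force = 123.63 + 8.21 = 131.84 million.
Not in labor force = 10.98 + 8.71 + 1.76 + 55.44 = 76.89 million (those not working and not actively searching are outside the labor force — including those who want a job but have given up searching).
Civilian working-age population = 131.84 + 76.89 = 208.73 million.
Unemployment rate = 8.21 / 131.84 = 6.23%.
Labor force participation rate = 131.84 / 208.73 = 63.16%.

Unemployment rate ≈ 6.23%; labor force participation rate ≈ 63.16%.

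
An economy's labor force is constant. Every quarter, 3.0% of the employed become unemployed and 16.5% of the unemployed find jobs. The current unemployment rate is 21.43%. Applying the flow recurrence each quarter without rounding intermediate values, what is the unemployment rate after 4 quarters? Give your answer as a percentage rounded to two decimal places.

Unemployment rate after four quarters ≈ 17.92%.

With a fixed labor force, u_{t+1} = u_t + s·(1−u_t) − f·u_t = u_t·(1−s−f) + s.
Here 1−s−f = 0.805 and s = 0.030.
u_1 = 0.214300 × 0.805 + 0.030 = 0.202512.
u_2 = 0.202512 × 0.805 + 0.030 = 0.193022.
u_3 = 0.193022 × 0.805 + 0.030 = 0.185383.
u_4 = 0.185383 × 0.805 + 0.030 = 0.179233.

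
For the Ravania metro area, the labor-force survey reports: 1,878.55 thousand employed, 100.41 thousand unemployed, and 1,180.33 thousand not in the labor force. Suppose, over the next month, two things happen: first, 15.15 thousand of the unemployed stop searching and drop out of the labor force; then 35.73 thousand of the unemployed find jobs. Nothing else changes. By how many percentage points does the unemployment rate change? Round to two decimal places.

Initially, labor force = 1,878.55 + 100.41 = 1,978.96 thousand, so u = 100.41/1,978.96 = 5.07%.
After the first change, unemployed and labor force both fall by 15.15 → E = 1,878.55, U = 85.26, labor force = 1,963.81 thousand.
After the second change, unemployed falls and employed rises by 35.73; labor force unchanged → E = 1,914.28, U = 49.53, labor force = 1,963.81 thousand.
New unemployment rate = 49.53 / 1,963.81 = 2.52%.
Change = 2.52% − 5.07% = −2.55 percentage points.

The unemployment rate changes by −2.55 percentage points.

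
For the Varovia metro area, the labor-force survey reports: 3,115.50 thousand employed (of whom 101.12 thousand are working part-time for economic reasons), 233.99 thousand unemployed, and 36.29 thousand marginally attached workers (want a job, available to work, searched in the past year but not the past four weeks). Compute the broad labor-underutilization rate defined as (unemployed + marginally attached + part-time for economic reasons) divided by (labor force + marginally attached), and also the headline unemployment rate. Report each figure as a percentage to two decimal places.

Broad underutilization rate ≈ 10.97%; headline unemployment rate ≈ 6.99%.

Labor force = 3,115.50 + 233.99 = 3,349.49 thousand.
Numerator = 233.99 + 36.29 + 101.12 = 371.40 thousand.
Denominator = 3,349.49 + 36.29 = 3,385.78 thousand.
Broad rate = 371.40 / 3,385.78 = 10.97%.
Headline unemployment rate = 233.99 / 3,349.49 = 6.99%.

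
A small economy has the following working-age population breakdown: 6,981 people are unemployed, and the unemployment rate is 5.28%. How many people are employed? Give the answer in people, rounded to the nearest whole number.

About 125,235 are employed.

Labor force = U / u = 6,981 / 0.0528 ≈ 132,216.
Employed = labor force − unemployed = 132,216 − 6,981 = 125,235.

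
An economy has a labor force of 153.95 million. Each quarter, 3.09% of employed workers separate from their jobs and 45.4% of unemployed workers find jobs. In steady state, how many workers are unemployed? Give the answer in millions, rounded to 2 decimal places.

About 9.81 million are unemployed in steady state.

Steady-state unemployment rate u* = s/(s+f) = 3.09/(3.09+45.4) = 0.063724.
Unemployed = u* × labor force = 0.063724 × 153.95 ≈ 9.81 million.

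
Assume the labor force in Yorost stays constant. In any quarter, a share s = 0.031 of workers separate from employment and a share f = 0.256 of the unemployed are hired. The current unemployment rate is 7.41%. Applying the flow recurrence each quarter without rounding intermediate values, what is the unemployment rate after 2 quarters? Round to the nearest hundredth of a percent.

Unemployment rate after two quarters ≈ 9.08%.

With a fixed labor force, u_{t+1} = u_t + s·(1−u_t) − f·u_t = u_t·(1−s−f) + s.
Here 1−s−f = 0.713 and s = 0.031.
u_1 = 0.074100 × 0.713 + 0.031 = 0.083833.
u_2 = 0.083833 × 0.713 + 0.031 = 0.090773.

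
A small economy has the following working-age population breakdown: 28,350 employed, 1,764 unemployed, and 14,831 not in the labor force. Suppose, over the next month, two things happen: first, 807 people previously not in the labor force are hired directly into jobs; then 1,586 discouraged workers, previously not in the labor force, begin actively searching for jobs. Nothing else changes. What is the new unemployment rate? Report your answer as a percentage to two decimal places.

Initially, labor force = 28,350 + 1,764 = 30,114, so u = 1,764/30,114 = 5.86%.
After the first change, employed and labor force both rise by 807; unemployed unchanged → E = 29,157, U = 1,764, labor force = 30,921.
After the second change, unemployed and labor force both rise by 1,586 → E = 29,157, U = 3,350, labor force = 32,507.
New unemployment rate = 3,350 / 32,507 = 10.31%.

New unemployment rate ≈ 10.31%.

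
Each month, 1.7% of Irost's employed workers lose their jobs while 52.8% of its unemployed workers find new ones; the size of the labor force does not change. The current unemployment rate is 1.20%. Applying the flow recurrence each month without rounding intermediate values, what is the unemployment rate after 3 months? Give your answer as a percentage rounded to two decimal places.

With a fixed labor force, u_{t+1} = u_t + s·(1−u_t) − f·u_t = u_t·(1−s−f) + s.
Here 1−s−f = 0.455 and s = 0.017.
u_1 = 0.012000 × 0.455 + 0.017 = 0.022460.
u_2 = 0.022460 × 0.455 + 0.017 = 0.027219.
u_3 = 0.027219 × 0.455 + 0.017 = 0.029385.

Unemployment rate after three months ≈ 2.94%.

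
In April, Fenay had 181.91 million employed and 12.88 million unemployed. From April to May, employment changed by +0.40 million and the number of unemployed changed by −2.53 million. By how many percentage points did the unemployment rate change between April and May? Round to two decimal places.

The unemployment rate changed by −1.24 percentage points.

April: labor force = 181.91 + 12.88 = 194.79; u = 12.88/194.79 = 6.61%.
May: labor force = 182.31 + 10.35 = 192.66; u = 10.35/192.66 = 5.37%.
Change = 5.37% − 6.61% = −1.24 pp.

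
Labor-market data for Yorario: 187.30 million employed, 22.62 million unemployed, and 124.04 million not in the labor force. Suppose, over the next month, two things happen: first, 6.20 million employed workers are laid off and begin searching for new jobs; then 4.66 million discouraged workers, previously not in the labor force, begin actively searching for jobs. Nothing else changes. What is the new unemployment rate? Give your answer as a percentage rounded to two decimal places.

New unemployment rate ≈ 15.60%.

Initially, labor force = 187.30 + 22.62 = 209.92 million, so u = 22.62/209.92 = 10.78%.
After the first change, employed falls and unemployed rises by 6.20; labor force unchanged → E = 181.10, U = 28.82, labor force = 209.92 million.
After the second change, unemployed and labor force both rise by 4.66 → E = 181.10, U = 33.48, labor force = 214.58 million.
New unemployment rate = 33.48 / 214.58 = 15.60%.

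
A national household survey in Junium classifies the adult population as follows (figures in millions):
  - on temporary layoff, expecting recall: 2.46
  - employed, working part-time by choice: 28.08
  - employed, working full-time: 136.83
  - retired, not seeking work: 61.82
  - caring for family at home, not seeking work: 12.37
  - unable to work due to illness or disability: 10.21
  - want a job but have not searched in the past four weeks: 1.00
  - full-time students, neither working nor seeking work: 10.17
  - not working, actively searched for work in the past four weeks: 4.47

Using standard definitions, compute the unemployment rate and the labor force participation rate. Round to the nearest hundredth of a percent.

Employed = 28.08 + 136.83 = 164.91 million.
Unemployed = 2.46 + 4.47 = 6.93 million (jobless and actively searching, or on temporary layoff).
Labor force = 164.91 + 6.93 = 171.84 million.
Not in labor force = 61.82 + 12.37 + 10.21 + 1.00 + 10.17 = 95.57 million (those not working and not actively searching are outside the labor force — including those who want a job but have given up searching).
Civilian working-age population = 171.84 + 95.57 = 267.41 million.
Unemployment rate = 6.93 / 171.84 = 4.03%.
Labor force participation rate = 171.84 / 267.41 = 64.26%.

Unemployment rate ≈ 4.03%; labor force participation rate ≈ 64.26%.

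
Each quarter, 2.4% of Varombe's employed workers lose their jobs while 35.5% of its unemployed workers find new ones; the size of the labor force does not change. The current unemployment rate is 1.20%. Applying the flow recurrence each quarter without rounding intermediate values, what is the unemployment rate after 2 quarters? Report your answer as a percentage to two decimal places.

With a fixed labor force, u_{t+1} = u_t + s·(1−u_t) − f·u_t = u_t·(1−s−f) + s.
Here 1−s−f = 0.621 and s = 0.024.
u_1 = 0.012000 × 0.621 + 0.024 = 0.031452.
u_2 = 0.031452 × 0.621 + 0.024 = 0.043532.

Unemployment rate after two quarters ≈ 4.35%.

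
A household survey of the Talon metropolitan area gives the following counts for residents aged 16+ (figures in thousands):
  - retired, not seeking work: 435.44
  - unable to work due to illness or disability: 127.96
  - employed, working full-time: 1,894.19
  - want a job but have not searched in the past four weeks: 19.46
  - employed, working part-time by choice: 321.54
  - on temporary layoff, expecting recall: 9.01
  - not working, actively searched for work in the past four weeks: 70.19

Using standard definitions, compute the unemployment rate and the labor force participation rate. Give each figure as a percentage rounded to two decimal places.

Unemployment rate ≈ 3.45%; labor force participation rate ≈ 79.75%.

Employed = 1,894.19 + 321.54 = 2,215.73 thousand.
Unemployed = 9.01 + 70.19 = 79.20 thousand (jobless and actively searching, or on temporary layoff).
Labor force = 2,215.73 + 79.20 = 2,294.93 thousand.
Not in labor force = 435.44 + 127.96 + 19.46 = 582.86 thousand (those not working and not actively searching are outside the labor force — including those who want a job but have given up searching).
Civilian working-age population = 2,294.93 + 582.86 = 2,877.79 thousand.
Unemployment rate = 79.20 / 2,294.93 = 3.45%.
Labor force participation rate = 2,294.93 / 2,877.79 = 79.75%.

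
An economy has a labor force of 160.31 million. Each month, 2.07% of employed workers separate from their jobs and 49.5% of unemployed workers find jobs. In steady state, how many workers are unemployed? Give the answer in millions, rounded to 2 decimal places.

Steady-state unemployment rate u* = s/(s+f) = 2.07/(2.07+49.5) = 0.040140.
Unemployed = u* × labor force = 0.040140 × 160.31 ≈ 6.43 million.

About 6.43 million are unemployed in steady state.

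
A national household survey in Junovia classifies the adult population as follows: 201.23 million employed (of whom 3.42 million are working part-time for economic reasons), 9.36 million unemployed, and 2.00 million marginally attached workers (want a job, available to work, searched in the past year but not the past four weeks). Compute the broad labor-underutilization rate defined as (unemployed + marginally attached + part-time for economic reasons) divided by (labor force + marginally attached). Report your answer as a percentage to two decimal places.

Broad underutilization rate ≈ 6.95%.

Labor force = 201.23 + 9.36 = 210.59 million.
Numerator = 9.36 + 2.00 + 3.42 = 14.78 million.
Denominator = 210.59 + 2.00 = 212.59 million.
Broad rate = 14.78 / 212.59 = 6.95%.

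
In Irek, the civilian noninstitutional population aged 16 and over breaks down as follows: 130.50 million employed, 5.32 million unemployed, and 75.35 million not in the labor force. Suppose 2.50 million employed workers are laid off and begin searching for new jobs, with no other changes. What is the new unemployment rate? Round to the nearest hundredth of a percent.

New unemployment rate ≈ 5.76%.

Initially, labor force = 130.50 + 5.32 = 135.82 million, so u = 5.32/135.82 = 3.92%.
After the change, employed falls and unemployed rises by 2.50; labor force unchanged → E = 128.00, U = 7.82, labor force = 135.82 million.
New unemployment rate = 7.82 / 135.82 = 5.76%.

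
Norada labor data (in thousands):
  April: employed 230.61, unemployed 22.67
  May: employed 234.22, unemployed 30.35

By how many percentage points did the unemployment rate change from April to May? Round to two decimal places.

April: labor force = 230.61 + 22.67 = 253.28; u = 22.67/253.28 = 8.95%.
May: labor force = 234.22 + 30.35 = 264.57; u = 30.35/264.57 = 11.47%.
Change = 11.47% − 8.95% = +2.52 pp.

The unemployment rate changed by +2.52 percentage points.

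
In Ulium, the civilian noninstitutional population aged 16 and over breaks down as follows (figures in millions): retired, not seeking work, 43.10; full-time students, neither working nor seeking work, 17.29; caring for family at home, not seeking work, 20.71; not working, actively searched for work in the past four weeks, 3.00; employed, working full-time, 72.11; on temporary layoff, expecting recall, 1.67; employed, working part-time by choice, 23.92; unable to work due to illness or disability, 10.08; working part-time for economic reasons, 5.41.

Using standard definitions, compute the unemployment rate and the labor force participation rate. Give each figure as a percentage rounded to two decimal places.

Employed = 72.11 + 23.92 + 5.41 = 101.44 million (anyone who worked, including part-time for economic reasons, counts as employed).
Unemployed = 3.00 + 1.67 = 4.67 million (jobless and actively searching, or on temporary layoff).
Labor force = 101.44 + 4.67 = 106.11 million.
Not in labor force = 43.10 + 17.29 + 20.71 + 10.08 = 91.18 million (those not working and not actively searching are outside the labor force).
Civilian working-age population = 106.11 + 91.18 = 197.29 million.
Unemployment rate = 4.67 / 106.11 = 4.40%.
Labor force participation rate = 106.11 / 197.29 = 53.78%.

Unemployment rate ≈ 4.40%; labor force participation rate ≈ 53.78%.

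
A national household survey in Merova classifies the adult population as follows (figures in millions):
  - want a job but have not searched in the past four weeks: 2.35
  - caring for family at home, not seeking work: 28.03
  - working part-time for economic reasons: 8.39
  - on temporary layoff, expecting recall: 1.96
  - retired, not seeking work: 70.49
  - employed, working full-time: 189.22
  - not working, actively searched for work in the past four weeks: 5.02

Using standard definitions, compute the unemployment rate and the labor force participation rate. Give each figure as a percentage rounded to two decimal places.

Unemployment rate ≈ 3.41%; labor force participation rate ≈ 66.98%.

Employed = 8.39 + 189.22 = 197.61 million (anyone who worked, including part-time for economic reasons, counts as employed).
Unemployed = 1.96 + 5.02 = 6.98 million (jobless and actively searching, or on temporary layoff).
Labor force = 197.61 + 6.98 = 204.59 million.
Not in labor force = 2.35 + 28.03 + 70.49 = 100.87 million (those not working and not actively searching are outside the labor force — including those who want a job but have given up searching).
Civilian working-age population = 204.59 + 100.87 = 305.46 million.
Unemployment rate = 6.98 / 204.59 = 3.41%.
Labor force participation rate = 204.59 / 305.46 = 66.98%.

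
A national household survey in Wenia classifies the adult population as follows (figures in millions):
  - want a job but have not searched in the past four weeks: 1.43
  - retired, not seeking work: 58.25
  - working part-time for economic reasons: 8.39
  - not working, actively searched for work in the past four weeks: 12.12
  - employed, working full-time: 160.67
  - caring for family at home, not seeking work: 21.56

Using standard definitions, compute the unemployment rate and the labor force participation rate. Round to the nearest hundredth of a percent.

Unemployment rate ≈ 6.69%; labor force participation rate ≈ 69.04%.

Employed = 8.39 + 160.67 = 169.06 million (anyone who worked, including part-time for economic reasons, counts as employed).
Unemployed = 12.12 million.
Labor force = 169.06 + 12.12 = 181.18 million.
Not in labor force = 1.43 + 58.25 + 21.56 = 81.24 million (those not working and not actively searching are outside the labor force — including those who want a job but have given up searching).
Civilian working-age population = 181.18 + 81.24 = 262.42 million.
Unemployment rate = 12.12 / 181.18 = 6.69%.
Labor force participation rate = 181.18 / 262.42 = 69.04%.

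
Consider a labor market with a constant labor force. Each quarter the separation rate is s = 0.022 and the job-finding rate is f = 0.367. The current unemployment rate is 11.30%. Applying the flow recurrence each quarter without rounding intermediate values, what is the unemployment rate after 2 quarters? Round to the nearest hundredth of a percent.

Unemployment rate after two quarters ≈ 7.76%.

With a fixed labor force, u_{t+1} = u_t + s·(1−u_t) − f·u_t = u_t·(1−s−f) + s.
Here 1−s−f = 0.611 and s = 0.022.
u_1 = 0.113000 × 0.611 + 0.022 = 0.091043.
u_2 = 0.091043 × 0.611 + 0.022 = 0.077627.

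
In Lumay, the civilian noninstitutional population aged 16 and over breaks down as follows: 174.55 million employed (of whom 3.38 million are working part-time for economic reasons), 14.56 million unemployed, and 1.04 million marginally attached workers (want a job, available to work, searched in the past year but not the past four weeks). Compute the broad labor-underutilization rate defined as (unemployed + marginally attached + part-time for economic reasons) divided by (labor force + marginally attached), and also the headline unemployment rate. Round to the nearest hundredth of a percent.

Broad underutilization rate ≈ 9.98%; headline unemployment rate ≈ 7.70%.

Labor force = 174.55 + 14.56 = 189.11 million.
Numerator = 14.56 + 1.04 + 3.38 = 18.98 million.
Denominator = 189.11 + 1.04 = 190.15 million.
Broad rate = 18.98 / 190.15 = 9.98%.
Headline unemployment rate = 14.56 / 189.11 = 7.70%.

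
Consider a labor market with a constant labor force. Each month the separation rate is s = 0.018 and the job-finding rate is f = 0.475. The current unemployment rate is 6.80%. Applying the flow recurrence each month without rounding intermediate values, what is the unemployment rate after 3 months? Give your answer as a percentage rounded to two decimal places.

Unemployment rate after three months ≈ 4.06%.

With a fixed labor force, u_{t+1} = u_t + s·(1−u_t) − f·u_t = u_t·(1−s−f) + s.
Here 1−s−f = 0.507 and s = 0.018.
u_1 = 0.068000 × 0.507 + 0.018 = 0.052476.
u_2 = 0.052476 × 0.507 + 0.018 = 0.044605.
u_3 = 0.044605 × 0.507 + 0.018 = 0.040615.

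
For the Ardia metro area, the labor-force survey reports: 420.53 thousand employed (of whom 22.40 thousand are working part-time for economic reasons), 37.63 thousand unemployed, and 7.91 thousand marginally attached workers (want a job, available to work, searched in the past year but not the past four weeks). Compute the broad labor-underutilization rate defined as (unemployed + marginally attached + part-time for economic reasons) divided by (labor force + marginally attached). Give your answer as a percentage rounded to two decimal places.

Broad underutilization rate ≈ 14.58%.

Labor force = 420.53 + 37.63 = 458.16 thousand.
Numerator = 37.63 + 7.91 + 22.40 = 67.94 thousand.
Denominator = 458.16 + 7.91 = 466.07 thousand.
Broad rate = 67.94 / 466.07 = 14.58%.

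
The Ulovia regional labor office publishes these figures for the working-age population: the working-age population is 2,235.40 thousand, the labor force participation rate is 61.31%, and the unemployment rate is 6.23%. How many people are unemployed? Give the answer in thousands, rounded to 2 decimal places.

About 85.38 thousand are unemployed.

Labor force = 0.6131 × 2,235.40 = 1,370.52 thousand.
Unemployed = 0.0623 × 1,370.52 ≈ 85.38 thousand.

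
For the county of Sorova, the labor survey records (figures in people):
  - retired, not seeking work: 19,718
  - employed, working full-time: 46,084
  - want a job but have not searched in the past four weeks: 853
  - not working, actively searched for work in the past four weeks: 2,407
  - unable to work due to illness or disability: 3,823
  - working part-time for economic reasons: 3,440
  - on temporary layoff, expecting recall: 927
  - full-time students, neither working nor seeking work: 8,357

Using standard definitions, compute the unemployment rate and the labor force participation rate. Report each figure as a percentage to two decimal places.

Unemployment rate ≈ 6.31%; labor force participation rate ≈ 61.74%.

Employed = 46,084 + 3,440 = 49,524 (anyone who worked, including part-time for economic reasons, counts as employed).
Unemployed = 2,407 + 927 = 3,334 (jobless and actively searching, or on temporary layoff).
Labor force = 49,524 + 3,334 = 52,858.
Not in labor force = 19,718 + 853 + 3,823 + 8,357 = 32,751 (those not working and not actively searching are outside the labor force — including those who want a job but have given up searching).
Civilian working-age population = 52,858 + 32,751 = 85,609.
Unemployment rate = 3,334 / 52,858 = 6.31%.
Labor force participation rate = 52,858 / 85,609 = 61.74%.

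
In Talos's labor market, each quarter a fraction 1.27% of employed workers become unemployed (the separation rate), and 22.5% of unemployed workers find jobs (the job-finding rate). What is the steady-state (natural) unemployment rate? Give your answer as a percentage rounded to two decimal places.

Steady-state unemployment rate ≈ 5.34%.

At steady state the flows balance: s·E = f·U, so U/(E+U) = s/(s+f).
u* = 1.27 / (1.27 + 22.5) = 1.27 / 23.77 = 5.34%.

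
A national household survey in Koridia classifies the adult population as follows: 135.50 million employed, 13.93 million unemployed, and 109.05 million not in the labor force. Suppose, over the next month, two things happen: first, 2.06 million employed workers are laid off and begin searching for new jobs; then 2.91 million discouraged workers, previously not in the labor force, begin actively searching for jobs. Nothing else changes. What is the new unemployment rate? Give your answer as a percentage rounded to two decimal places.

New unemployment rate ≈ 12.41%.

Initially, labor force = 135.50 + 13.93 = 149.43 million, so u = 13.93/149.43 = 9.32%.
After the first change, employed falls and unemployed rises by 2.06; labor force unchanged → E = 133.44, U = 15.99, labor force = 149.43 million.
After the second change, unemployed and labor force both rise by 2.91 → E = 133.44, U = 18.90, labor force = 152.34 million.
New unemployment rate = 18.90 / 152.34 = 12.41%.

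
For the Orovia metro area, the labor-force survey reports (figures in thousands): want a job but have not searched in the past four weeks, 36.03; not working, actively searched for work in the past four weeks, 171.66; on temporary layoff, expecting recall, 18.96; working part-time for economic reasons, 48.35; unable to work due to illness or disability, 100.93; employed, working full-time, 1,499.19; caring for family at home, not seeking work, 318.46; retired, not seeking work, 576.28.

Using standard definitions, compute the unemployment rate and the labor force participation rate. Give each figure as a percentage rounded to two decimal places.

Unemployment rate ≈ 10.97%; labor force participation rate ≈ 62.75%.

Employed = 48.35 + 1,499.19 = 1,547.54 thousand (anyone who worked, including part-time for economic reasons, counts as employed).
Unemployed = 171.66 + 18.96 = 190.62 thousand (jobless and actively searching, or on temporary layoff).
Labor force = 1,547.54 + 190.62 = 1,738.16 thousand.
Not in labor force = 36.03 + 100.93 + 318.46 + 576.28 = 1,031.70 thousand (those not working and not actively searching are outside the labor force — including those who want a job but have given up searching).
Civilian working-age population = 1,738.16 + 1,031.70 = 2,769.86 thousand.
Unemployment rate = 190.62 / 1,738.16 = 10.97%.
Labor force participation rate = 1,738.16 / 2,769.86 = 62.75%.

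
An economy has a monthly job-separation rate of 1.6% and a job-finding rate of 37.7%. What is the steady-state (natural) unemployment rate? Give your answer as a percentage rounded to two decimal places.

At steady state the flows balance: s·E = f·U, so U/(E+U) = s/(s+f).
u* = 1.6 / (1.6 + 37.7) = 1.6 / 39.30 = 4.07%.

Steady-state unemployment rate ≈ 4.07%.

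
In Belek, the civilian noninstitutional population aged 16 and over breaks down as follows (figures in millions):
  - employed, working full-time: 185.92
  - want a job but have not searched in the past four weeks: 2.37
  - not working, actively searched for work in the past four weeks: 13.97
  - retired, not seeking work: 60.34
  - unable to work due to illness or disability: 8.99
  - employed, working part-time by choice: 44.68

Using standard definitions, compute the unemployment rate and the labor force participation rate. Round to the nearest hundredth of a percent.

Unemployment rate ≈ 5.71%; labor force participation rate ≈ 77.33%.

Employed = 185.92 + 44.68 = 230.60 million.
Unemployed = 13.97 million.
Labor force = 230.60 + 13.97 = 244.57 million.
Not in labor force = 2.37 + 60.34 + 8.99 = 71.70 million (those not working and not actively searching are outside the labor force — including those who want a job but have given up searching).
Civilian working-age population = 244.57 + 71.70 = 316.27 million.
Unemployment rate = 13.97 / 244.57 = 5.71%.
Labor force participation rate = 244.57 / 316.27 = 77.33%.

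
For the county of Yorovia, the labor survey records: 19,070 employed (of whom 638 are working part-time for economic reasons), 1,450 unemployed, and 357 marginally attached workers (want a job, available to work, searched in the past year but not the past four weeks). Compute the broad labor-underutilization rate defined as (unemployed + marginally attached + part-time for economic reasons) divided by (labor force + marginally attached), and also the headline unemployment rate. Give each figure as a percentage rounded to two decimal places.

Broad underutilization rate ≈ 11.71%; headline unemployment rate ≈ 7.07%.

Labor force = 19,070 + 1,450 = 20,520.
Numerator = 1,450 + 357 + 638 = 2,445.
Denominator = 20,520 + 357 = 20,877.
Broad rate = 2,445 / 20,877 = 11.71%.
Headline unemployment rate = 1,450 / 20,520 = 7.07%.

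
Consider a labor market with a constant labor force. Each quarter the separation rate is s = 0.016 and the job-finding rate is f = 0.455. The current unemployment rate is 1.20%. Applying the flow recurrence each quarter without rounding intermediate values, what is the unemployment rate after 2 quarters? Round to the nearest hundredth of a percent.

With a fixed labor force, u_{t+1} = u_t + s·(1−u_t) − f·u_t = u_t·(1−s−f) + s.
Here 1−s−f = 0.529 and s = 0.016.
u_1 = 0.012000 × 0.529 + 0.016 = 0.022348.
u_2 = 0.022348 × 0.529 + 0.016 = 0.027822.

Unemployment rate after two quarters ≈ 2.78%.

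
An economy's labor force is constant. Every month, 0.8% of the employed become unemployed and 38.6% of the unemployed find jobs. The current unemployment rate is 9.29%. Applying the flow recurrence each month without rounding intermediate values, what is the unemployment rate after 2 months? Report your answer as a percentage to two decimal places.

With a fixed labor force, u_{t+1} = u_t + s·(1−u_t) − f·u_t = u_t·(1−s−f) + s.
Here 1−s−f = 0.606 and s = 0.008.
u_1 = 0.092900 × 0.606 + 0.008 = 0.064297.
u_2 = 0.064297 × 0.606 + 0.008 = 0.046964.

Unemployment rate after two months ≈ 4.70%.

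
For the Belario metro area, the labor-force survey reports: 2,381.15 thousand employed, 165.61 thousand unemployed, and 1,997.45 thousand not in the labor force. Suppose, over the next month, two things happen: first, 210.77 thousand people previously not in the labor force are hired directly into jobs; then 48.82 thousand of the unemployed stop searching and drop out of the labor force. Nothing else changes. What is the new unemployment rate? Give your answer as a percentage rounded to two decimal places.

New unemployment rate ≈ 4.31%.

Initially, labor force = 2,381.15 + 165.61 = 2,546.76 thousand, so u = 165.61/2,546.76 = 6.50%.
After the first change, employed and labor force both rise by 210.77; unemployed unchanged → E = 2,591.92, U = 165.61, labor force = 2,757.53 thousand.
After the second change, unemployed and labor force both fall by 48.82 → E = 2,591.92, U = 116.79, labor force = 2,708.71 thousand.
New unemployment rate = 116.79 / 2,708.71 = 4.31%.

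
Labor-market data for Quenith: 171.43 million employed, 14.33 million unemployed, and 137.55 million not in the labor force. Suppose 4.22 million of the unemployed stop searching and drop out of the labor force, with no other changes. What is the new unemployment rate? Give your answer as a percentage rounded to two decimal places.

Initially, labor force = 171.43 + 14.33 = 185.76 million, so u = 14.33/185.76 = 7.71%.
After the change, unemployed and labor force both fall by 4.22 → E = 171.43, U = 10.11, labor force = 181.54 million.
New unemployment rate = 10.11 / 181.54 = 5.57%.

New unemployment rate ≈ 5.57%.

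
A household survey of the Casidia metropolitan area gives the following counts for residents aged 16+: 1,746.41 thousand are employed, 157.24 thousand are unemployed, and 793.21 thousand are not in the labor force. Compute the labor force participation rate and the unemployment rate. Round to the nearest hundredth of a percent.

Labor force participation rate ≈ 70.59%; unemployment rate ≈ 8.26%.

Labor force = employed + unemployed = 1,746.41 + 157.24 = 1,903.65 thousand.
Working-age population = 1,903.65 + 793.21 = 2,696.86 thousand.
Unemployment rate = 157.24 / 1,903.65 = 8.26%.
Labor force participation rate = 1,903.65 / 2,696.86 = 70.59%.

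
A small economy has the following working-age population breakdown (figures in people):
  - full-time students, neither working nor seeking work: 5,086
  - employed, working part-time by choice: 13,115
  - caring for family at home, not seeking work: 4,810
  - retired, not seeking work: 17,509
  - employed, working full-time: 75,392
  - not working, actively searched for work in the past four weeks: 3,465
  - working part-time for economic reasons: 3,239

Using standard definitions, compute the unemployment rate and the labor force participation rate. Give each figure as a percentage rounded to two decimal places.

Employed = 13,115 + 75,392 + 3,239 = 91,746 (anyone who worked, including part-time for economic reasons, counts as employed).
Unemployed = 3,465.
Labor force = 91,746 + 3,465 = 95,211.
Not in labor force = 5,086 + 4,810 + 17,509 = 27,405 (those not working and not actively searching are outside the labor force).
Civilian working-age population = 95,211 + 27,405 = 122,616.
Unemployment rate = 3,465 / 95,211 = 3.64%.
Labor force participation rate = 95,211 / 122,616 = 77.65%.

Unemployment rate ≈ 3.64%; labor force participation rate ≈ 77.65%.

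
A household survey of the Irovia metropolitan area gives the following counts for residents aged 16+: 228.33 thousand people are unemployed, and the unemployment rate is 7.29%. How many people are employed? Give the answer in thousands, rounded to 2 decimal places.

About 2,903.77 thousand are employed.

Labor force = U / u = 228.33 / 0.0729 ≈ 3,132.10 thousand.
Employed = labor force − unemployed = 3,132.10 − 228.33 = 2,903.77 thousand.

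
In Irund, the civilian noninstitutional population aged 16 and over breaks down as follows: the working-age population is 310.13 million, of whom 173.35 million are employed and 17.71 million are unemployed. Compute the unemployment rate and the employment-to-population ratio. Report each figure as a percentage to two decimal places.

Labor force = employed + unemployed = 173.35 + 17.71 = 191.06 million.
Unemployment rate = 17.71 / 191.06 = 9.27%.
Employment-population ratio = 173.35 / 310.13 = 55.90%.

Unemployment rate ≈ 9.27%; employment-population ratio ≈ 55.90%.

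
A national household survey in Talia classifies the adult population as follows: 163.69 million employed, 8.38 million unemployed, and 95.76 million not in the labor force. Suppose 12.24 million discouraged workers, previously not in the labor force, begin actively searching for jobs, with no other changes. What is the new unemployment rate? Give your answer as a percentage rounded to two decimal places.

New unemployment rate ≈ 11.19%.

Initially, labor force = 163.69 + 8.38 = 172.07 million, so u = 8.38/172.07 = 4.87%.
After the change, unemployed and labor force both rise by 12.24 → E = 163.69, U = 20.62, labor force = 184.31 million.
New unemployment rate = 20.62 / 184.31 = 11.19%.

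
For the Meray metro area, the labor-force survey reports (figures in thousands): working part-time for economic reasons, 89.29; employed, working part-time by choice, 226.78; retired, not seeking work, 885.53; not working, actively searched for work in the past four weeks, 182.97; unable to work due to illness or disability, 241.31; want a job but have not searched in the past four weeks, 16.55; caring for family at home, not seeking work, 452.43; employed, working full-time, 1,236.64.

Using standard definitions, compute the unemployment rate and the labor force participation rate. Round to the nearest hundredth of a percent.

Employed = 89.29 + 226.78 + 1,236.64 = 1,552.71 thousand (anyone who worked, including part-time for economic reasons, counts as employed).
Unemployed = 182.97 thousand.
Labor force = 1,552.71 + 182.97 = 1,735.68 thousand.
Not in labor force = 885.53 + 241.31 + 16.55 + 452.43 = 1,595.82 thousand (those not working and not actively searching are outside the labor force — including those who want a job but have given up searching).
Civilian working-age population = 1,735.68 + 1,595.82 = 3,331.50 thousand.
Unemployment rate = 182.97 / 1,735.68 = 10.54%.
Labor force participation rate = 1,735.68 / 3,331.50 = 52.10%.

Unemployment rate ≈ 10.54%; labor force participation rate ≈ 52.10%.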